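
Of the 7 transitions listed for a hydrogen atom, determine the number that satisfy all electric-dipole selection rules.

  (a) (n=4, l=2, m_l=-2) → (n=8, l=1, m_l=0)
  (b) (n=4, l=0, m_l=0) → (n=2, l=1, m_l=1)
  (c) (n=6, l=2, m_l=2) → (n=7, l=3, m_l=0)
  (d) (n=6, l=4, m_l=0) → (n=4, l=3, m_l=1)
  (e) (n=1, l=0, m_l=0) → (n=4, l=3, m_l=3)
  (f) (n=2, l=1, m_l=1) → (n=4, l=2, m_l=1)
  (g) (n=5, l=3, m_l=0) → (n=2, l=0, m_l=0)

(a) forbidden — Δm_l = +2 (E1 requires Δm_l = 0, ±1)
(b) allowed
(c) forbidden — Δm_l = -2 (E1 requires Δm_l = 0, ±1)
(d) allowed
(e) forbidden — Δl = +3 (E1 requires Δl = ±1); Δm_l = +3 (E1 requires Δm_l = 0, ±1)
(f) allowed
(g) forbidden — Δl = -3 (E1 requires Δl = ±1)
Total allowed: 3 of 7.

3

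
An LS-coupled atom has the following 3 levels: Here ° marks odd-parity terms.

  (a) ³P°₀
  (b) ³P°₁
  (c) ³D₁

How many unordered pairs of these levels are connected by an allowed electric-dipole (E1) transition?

(a)–(b): forbidden (parity).
(a)–(c): allowed.
(b)–(c): allowed.
Allowed pairs: 2 of 3.

2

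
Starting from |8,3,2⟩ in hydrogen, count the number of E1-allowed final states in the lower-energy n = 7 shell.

5

E1 requires Δl = ±1, so l_f ∈ {2, 4}; with 0 ≤ l_f ≤ n_f−1 = 6, the allowed l_f values are {2, 4}.
For l_f = 2: m_f ∈ {m_i−1, m_i, m_i+1} ∩ [−2, 2] = {1, 2} → 2 states.
For l_f = 4: m_f ∈ {m_i−1, m_i, m_i+1} ∩ [−4, 4] = {1, 2, 3} → 3 states.
Total: 5.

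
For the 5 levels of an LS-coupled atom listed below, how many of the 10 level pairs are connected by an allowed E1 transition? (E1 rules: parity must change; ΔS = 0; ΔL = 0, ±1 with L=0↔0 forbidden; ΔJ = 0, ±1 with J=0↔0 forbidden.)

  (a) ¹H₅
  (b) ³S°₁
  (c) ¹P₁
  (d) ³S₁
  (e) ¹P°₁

1

(a)–(b): forbidden (ΔS, ΔL, ΔJ).
(a)–(c): forbidden (parity, ΔL, ΔJ).
(a)–(d): forbidden (parity, ΔS, ΔL, ΔJ).
(a)–(e): forbidden (ΔL, ΔJ).
(b)–(c): forbidden (ΔS).
(b)–(d): forbidden (ΔL).
(b)–(e): forbidden (parity, ΔS).
(c)–(d): forbidden (parity, ΔS).
(c)–(e): allowed.
(d)–(e): forbidden (ΔS).
Allowed pairs: 1 of 10.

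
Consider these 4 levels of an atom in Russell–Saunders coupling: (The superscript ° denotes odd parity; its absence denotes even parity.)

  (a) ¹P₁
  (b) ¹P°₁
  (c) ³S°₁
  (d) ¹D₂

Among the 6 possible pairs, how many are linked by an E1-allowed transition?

(a)–(b): allowed.
(a)–(c): forbidden (ΔS).
(a)–(d): forbidden (parity).
(b)–(c): forbidden (parity, ΔS).
(b)–(d): allowed.
(c)–(d): forbidden (ΔS, ΔL).
Allowed pairs: 2 of 6.

2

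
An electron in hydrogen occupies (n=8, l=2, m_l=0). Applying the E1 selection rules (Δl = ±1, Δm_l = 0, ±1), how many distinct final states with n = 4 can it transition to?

6

E1 requires Δl = ±1, so l_f ∈ {1, 3}; with 0 ≤ l_f ≤ n_f−1 = 3, the allowed l_f values are {1, 3}.
For l_f = 1: m_f ∈ {m_i−1, m_i, m_i+1} ∩ [−1, 1] = {-1, 0, 1} → 3 states.
For l_f = 3: m_f ∈ {m_i−1, m_i, m_i+1} ∩ [−3, 3] = {-1, 0, 1} → 3 states.
Total: 6.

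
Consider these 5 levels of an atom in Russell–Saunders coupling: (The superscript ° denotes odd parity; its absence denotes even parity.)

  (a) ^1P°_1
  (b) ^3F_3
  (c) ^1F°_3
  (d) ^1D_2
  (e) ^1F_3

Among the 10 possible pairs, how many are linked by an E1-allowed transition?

(a)–(b): forbidden (ΔS, ΔL, ΔJ).
(a)–(c): forbidden (parity, ΔL, ΔJ).
(a)–(d): allowed.
(a)–(e): forbidden (ΔL, ΔJ).
(b)–(c): forbidden (ΔS).
(b)–(d): forbidden (parity, ΔS).
(b)–(e): forbidden (parity, ΔS).
(c)–(d): allowed.
(c)–(e): allowed.
(d)–(e): forbidden (parity).
Allowed pairs: 3 of 10.

3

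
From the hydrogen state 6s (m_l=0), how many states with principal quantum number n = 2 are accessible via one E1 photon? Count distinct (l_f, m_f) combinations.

E1 requires Δl = ±1, so l_f ∈ {-1, 1}; with 0 ≤ l_f ≤ n_f−1 = 1, the allowed l_f values are {1}.
For l_f = 1: m_f ∈ {m_i−1, m_i, m_i+1} ∩ [−1, 1] = {-1, 0, 1} → 3 states.
Total: 3.

3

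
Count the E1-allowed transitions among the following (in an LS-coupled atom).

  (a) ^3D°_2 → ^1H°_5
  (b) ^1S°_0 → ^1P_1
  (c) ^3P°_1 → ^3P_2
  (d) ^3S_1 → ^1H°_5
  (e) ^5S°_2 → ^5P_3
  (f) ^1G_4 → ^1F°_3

(a) forbidden (parity, ΔS, ΔL, ΔJ fail)
(b) allowed
(c) allowed
(d) forbidden (ΔS, ΔL, ΔJ fail)
(e) allowed
(f) allowed
Total allowed: 4 of 6.

4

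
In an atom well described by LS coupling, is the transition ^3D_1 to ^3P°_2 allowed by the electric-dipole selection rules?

Initial level: S=1, L=2, J=1, parity even. Final level: S=1, L=1, J=2, parity odd.
Parity must change: even → odd — passes.
ΔS = 0: S: 1 → 1 — passes.
ΔL = 0, ±1 (not L=0↔0): L: 2 → 1, ΔL = -1 — passes.
ΔJ = 0, ±1 (not J=0↔0): J: 1 → 2, ΔJ = +1 — passes.
All four E1 rules are satisfied.

allowed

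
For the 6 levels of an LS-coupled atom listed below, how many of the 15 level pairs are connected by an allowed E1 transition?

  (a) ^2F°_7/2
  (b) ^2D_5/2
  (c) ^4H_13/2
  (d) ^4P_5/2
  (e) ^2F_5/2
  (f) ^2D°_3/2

(a)–(b): allowed.
(a)–(c): forbidden (ΔS, ΔL, ΔJ).
(a)–(d): forbidden (ΔS, ΔL).
(a)–(e): allowed.
(a)–(f): forbidden (parity, ΔJ).
(b)–(c): forbidden (parity, ΔS, ΔL, ΔJ).
(b)–(d): forbidden (parity, ΔS).
(b)–(e): forbidden (parity).
(b)–(f): allowed.
(c)–(d): forbidden (parity, ΔL, ΔJ).
(c)–(e): forbidden (parity, ΔS, ΔL, ΔJ).
(c)–(f): forbidden (ΔS, ΔL, ΔJ).
(d)–(e): forbidden (parity, ΔS, ΔL).
(d)–(f): forbidden (ΔS).
(e)–(f): allowed.
Allowed pairs: 4 of 15.

4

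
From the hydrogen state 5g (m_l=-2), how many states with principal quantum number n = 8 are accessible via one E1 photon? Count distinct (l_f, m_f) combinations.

E1 requires Δl = ±1, so l_f ∈ {3, 5}; with 0 ≤ l_f ≤ n_f−1 = 7, the allowed l_f values are {3, 5}.
For l_f = 3: m_f ∈ {m_i−1, m_i, m_i+1} ∩ [−3, 3] = {-3, -2, -1} → 3 states.
For l_f = 5: m_f ∈ {m_i−1, m_i, m_i+1} ∩ [−5, 5] = {-3, -2, -1} → 3 states.
Total: 6.

6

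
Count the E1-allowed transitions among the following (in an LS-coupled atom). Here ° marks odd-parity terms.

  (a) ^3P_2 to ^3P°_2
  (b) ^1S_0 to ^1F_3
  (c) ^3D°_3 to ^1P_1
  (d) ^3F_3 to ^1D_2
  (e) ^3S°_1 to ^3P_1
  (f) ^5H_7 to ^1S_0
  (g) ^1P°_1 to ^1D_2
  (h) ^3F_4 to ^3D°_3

4

(a) allowed
(b) forbidden (parity, ΔL, ΔJ fail)
(c) forbidden (ΔS, ΔJ fail)
(d) forbidden (parity, ΔS fail)
(e) allowed
(f) forbidden (parity, ΔS, ΔL, ΔJ fail)
(g) allowed
(h) allowed
Total allowed: 4 of 8.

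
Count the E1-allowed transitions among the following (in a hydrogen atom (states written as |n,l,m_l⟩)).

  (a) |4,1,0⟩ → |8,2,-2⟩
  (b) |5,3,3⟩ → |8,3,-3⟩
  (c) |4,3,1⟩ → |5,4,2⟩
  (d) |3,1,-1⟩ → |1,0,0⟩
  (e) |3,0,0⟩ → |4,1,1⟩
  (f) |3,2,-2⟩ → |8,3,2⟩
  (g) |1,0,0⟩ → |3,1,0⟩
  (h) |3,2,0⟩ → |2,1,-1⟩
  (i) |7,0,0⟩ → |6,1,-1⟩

6

(a) forbidden — Δm_l = -2 (E1 requires Δm_l = 0, ±1)
(b) forbidden — Δl = +0 (E1 requires Δl = ±1); Δm_l = -6 (E1 requires Δm_l = 0, ±1)
(c) allowed
(d) allowed
(e) allowed
(f) forbidden — Δm_l = +4 (E1 requires Δm_l = 0, ±1)
(g) allowed
(h) allowed
(i) allowed
Total allowed: 6 of 9.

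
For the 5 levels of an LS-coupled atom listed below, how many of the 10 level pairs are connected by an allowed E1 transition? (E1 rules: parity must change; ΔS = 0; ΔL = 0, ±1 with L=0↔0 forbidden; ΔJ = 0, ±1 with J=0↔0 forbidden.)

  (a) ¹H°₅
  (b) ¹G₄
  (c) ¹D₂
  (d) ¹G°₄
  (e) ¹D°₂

3

(a)–(b): allowed.
(a)–(c): forbidden (ΔL, ΔJ).
(a)–(d): forbidden (parity).
(a)–(e): forbidden (parity, ΔL, ΔJ).
(b)–(c): forbidden (parity, ΔL, ΔJ).
(b)–(d): allowed.
(b)–(e): forbidden (ΔL, ΔJ).
(c)–(d): forbidden (ΔL, ΔJ).
(c)–(e): allowed.
(d)–(e): forbidden (parity, ΔL, ΔJ).
Allowed pairs: 3 of 10.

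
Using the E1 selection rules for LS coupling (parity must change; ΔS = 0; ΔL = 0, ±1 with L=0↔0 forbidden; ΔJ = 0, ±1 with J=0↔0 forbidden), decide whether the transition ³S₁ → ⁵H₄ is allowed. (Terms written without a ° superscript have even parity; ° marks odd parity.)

forbidden

Parity must change: even → even — fails.
ΔS = 0: S: 1 → 2 — fails.
ΔL = 0, ±1 (not L=0↔0): L: 0 → 5, ΔL = +5 — fails.
ΔJ = 0, ±1 (not J=0↔0): J: 1 → 4, ΔJ = +3 — fails.
Rule(s) violated: parity, ΔS, ΔL, ΔJ.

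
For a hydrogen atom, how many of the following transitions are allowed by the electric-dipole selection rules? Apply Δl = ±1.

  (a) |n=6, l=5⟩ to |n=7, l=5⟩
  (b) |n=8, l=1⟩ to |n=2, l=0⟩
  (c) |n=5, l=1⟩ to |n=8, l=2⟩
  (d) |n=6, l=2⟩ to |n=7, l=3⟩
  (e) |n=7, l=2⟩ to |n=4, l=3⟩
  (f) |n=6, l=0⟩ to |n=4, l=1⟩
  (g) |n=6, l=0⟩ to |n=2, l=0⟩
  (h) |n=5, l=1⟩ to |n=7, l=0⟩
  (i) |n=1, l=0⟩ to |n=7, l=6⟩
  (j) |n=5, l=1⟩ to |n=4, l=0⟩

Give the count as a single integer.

(a) forbidden — Δl = +0 (E1 requires Δl = ±1)
(b) allowed
(c) allowed
(d) allowed
(e) allowed
(f) allowed
(g) forbidden — Δl = +0 (E1 requires Δl = ±1)
(h) allowed
(i) forbidden — Δl = +6 (E1 requires Δl = ±1)
(j) allowed
Total allowed: 7 of 10.

7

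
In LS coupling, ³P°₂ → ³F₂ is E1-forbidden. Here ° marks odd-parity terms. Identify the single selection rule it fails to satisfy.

the ΔL = 0, ±1 rule

Parity must change: odd → even — ✓.
ΔS = 0: S: 1 → 1 — ✓.
ΔL = 0, ±1 (not L=0↔0): L: 1 → 3, ΔL = +2 — ✗.
ΔJ = 0, ±1 (not J=0↔0): J: 2 → 2, ΔJ = +0 — ✓.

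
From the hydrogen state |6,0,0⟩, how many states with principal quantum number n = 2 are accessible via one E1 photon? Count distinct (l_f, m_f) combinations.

E1 requires Δl = ±1, so l_f ∈ {-1, 1}; with 0 ≤ l_f ≤ n_f−1 = 1, the allowed l_f values are {1}.
For l_f = 1: m_f ∈ {m_i−1, m_i, m_i+1} ∩ [−1, 1] = {-1, 0, 1} → 3 states.
Total: 3.

3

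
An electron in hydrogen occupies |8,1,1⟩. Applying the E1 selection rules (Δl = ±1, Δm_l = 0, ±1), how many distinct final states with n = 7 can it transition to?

4

E1 requires Δl = ±1, so l_f ∈ {0, 2}; with 0 ≤ l_f ≤ n_f−1 = 6, the allowed l_f values are {0, 2}.
For l_f = 0: m_f ∈ {m_i−1, m_i, m_i+1} ∩ [−0, 0] = {0} → 1 state.
For l_f = 2: m_f ∈ {m_i−1, m_i, m_i+1} ∩ [−2, 2] = {0, 1, 2} → 3 states.
Total: 4.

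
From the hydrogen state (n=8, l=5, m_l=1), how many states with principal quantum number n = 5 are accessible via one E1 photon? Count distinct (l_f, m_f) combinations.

3

E1 requires Δl = ±1, so l_f ∈ {4, 6}; with 0 ≤ l_f ≤ n_f−1 = 4, the allowed l_f values are {4}.
For l_f = 4: m_f ∈ {m_i−1, m_i, m_i+1} ∩ [−4, 4] = {0, 1, 2} → 3 states.
Total: 3.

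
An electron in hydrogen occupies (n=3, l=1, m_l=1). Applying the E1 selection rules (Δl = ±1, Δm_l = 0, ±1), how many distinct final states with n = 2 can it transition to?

1

E1 requires Δl = ±1, so l_f ∈ {0, 2}; with 0 ≤ l_f ≤ n_f−1 = 1, the allowed l_f values are {0}.
For l_f = 0: m_f ∈ {m_i−1, m_i, m_i+1} ∩ [−0, 0] = {0} → 1 state.
Total: 1.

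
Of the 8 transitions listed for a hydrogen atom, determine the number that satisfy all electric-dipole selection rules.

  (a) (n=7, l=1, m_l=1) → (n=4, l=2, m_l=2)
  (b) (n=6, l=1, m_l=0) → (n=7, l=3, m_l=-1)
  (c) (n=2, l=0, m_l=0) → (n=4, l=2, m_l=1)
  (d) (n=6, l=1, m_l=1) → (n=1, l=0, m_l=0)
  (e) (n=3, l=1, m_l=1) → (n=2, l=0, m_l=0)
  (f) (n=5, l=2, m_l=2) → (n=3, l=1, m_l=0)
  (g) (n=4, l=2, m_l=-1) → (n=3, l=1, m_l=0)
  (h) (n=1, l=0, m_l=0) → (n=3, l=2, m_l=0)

4

(a) allowed
(b) forbidden — Δl = +2 (E1 requires Δl = ±1)
(c) forbidden — Δl = +2 (E1 requires Δl = ±1)
(d) allowed
(e) allowed
(f) forbidden — Δm_l = -2 (E1 requires Δm_l = 0, ±1)
(g) allowed
(h) forbidden — Δl = +2 (E1 requires Δl = ±1)
Total allowed: 4 of 8.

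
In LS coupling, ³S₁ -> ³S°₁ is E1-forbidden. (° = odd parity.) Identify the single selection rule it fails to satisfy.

the L=0 ↔ L=0 exclusion

Initial level: S=1, L=0, J=1, parity even. Final level: S=1, L=0, J=1, parity odd.
ΔS = 0: S: 1 → 1 — ok.
Parity must change: even → odd — ok.
ΔL = 0, ±1 (not L=0↔0): L: 0 → 0, ΔL = +0 — fails.
ΔJ = 0, ±1 (not J=0↔0): J: 1 → 1, ΔJ = +0 — ok.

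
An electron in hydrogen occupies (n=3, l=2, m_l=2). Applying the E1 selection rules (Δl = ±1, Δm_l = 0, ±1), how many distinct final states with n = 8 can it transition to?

4

E1 requires Δl = ±1, so l_f ∈ {1, 3}; with 0 ≤ l_f ≤ n_f−1 = 7, the allowed l_f values are {1, 3}.
For l_f = 1: m_f ∈ {m_i−1, m_i, m_i+1} ∩ [−1, 1] = {1} → 1 state.
For l_f = 3: m_f ∈ {m_i−1, m_i, m_i+1} ∩ [−3, 3] = {1, 2, 3} → 3 states.
Total: 4.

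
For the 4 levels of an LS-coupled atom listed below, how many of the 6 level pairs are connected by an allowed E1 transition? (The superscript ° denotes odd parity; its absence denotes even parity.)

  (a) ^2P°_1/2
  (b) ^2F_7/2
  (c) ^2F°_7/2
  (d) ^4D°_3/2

1

(a)–(b): forbidden (ΔL, ΔJ).
(a)–(c): forbidden (parity, ΔL, ΔJ).
(a)–(d): forbidden (parity, ΔS).
(b)–(c): allowed.
(b)–(d): forbidden (ΔS, ΔJ).
(c)–(d): forbidden (parity, ΔS, ΔJ).
Allowed pairs: 1 of 6.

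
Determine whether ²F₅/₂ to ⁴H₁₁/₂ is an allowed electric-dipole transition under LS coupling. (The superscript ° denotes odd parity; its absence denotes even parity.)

Parity must change: even → even — fails.
ΔS = 0: S: 1/2 → 3/2 — fails.
ΔL = 0, ±1 (not L=0↔0): L: 3 → 5, ΔL = +2 — fails.
ΔJ = 0, ±1 (not J=0↔0): J: 5/2 → 11/2, ΔJ = +3 — fails.
Rule(s) violated: parity, ΔS, ΔL, ΔJ.

forbidden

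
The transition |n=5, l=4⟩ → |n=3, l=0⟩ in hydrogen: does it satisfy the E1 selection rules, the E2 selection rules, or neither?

Δl = 0 − 4 = -4; l_i + l_f = 4.
E1 (Δl = ±1): not satisfied.
E2 (Δl = 0,±2, l_i+l_f ≥ 2): not satisfied.

neither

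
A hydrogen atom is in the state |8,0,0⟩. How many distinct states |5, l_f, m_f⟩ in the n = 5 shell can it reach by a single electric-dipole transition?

E1 requires Δl = ±1, so l_f ∈ {-1, 1}; with 0 ≤ l_f ≤ n_f−1 = 4, the allowed l_f values are {1}.
For l_f = 1: m_f ∈ {m_i−1, m_i, m_i+1} ∩ [−1, 1] = {-1, 0, 1} → 3 states.
Total: 3.

3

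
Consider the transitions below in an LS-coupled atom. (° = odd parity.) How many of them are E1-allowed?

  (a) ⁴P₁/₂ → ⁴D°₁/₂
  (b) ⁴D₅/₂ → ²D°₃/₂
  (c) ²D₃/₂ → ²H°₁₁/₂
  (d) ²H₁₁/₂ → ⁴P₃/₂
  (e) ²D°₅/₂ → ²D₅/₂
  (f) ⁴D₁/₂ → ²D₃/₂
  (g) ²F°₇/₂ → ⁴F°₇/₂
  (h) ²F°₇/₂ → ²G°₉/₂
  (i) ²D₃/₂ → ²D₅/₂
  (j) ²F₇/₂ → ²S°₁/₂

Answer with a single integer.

(a) allowed
(b) forbidden (ΔS fails)
(c) forbidden (ΔL, ΔJ fail)
(d) forbidden (parity, ΔS, ΔL, ΔJ fail)
(e) allowed
(f) forbidden (parity, ΔS fail)
(g) forbidden (parity, ΔS fail)
(h) forbidden (parity fails)
(i) forbidden (parity fails)
(j) forbidden (ΔL, ΔJ fail)
Total allowed: 2 of 10.

2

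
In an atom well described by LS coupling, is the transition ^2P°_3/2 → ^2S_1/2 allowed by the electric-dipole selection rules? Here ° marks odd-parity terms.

allowed

Reading off the term symbols: S 1/2→1/2, L 1→0, J 3/2→1/2, parity odd→even.
Parity must change: odd → even — ok.
ΔL = 0, ±1 (not L=0↔0): L: 1 → 0, ΔL = -1 — ok.
ΔJ = 0, ±1 (not J=0↔0): J: 3/2 → 1/2, ΔJ = -1 — ok.
ΔS = 0: S: 1/2 → 1/2 — ok.
All four E1 rules are satisfied.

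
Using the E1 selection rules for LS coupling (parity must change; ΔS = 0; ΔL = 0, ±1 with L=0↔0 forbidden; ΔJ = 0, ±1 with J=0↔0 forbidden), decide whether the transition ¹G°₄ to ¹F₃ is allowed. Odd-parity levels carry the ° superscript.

allowed

ΔJ = 0, ±1 (not J=0↔0): J: 4 → 3, ΔJ = -1 — passes.
Parity must change: odd → even — passes.
ΔL = 0, ±1 (not L=0↔0): L: 4 → 3, ΔL = -1 — passes.
ΔS = 0: S: 0 → 0 — passes.
All four E1 rules are satisfied.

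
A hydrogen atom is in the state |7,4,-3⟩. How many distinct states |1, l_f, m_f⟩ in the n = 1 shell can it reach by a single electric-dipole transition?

E1 requires l_f ∈ {3, 5}, but neither lies in [0, 0], so no final state is reachable.
Total: 0.

0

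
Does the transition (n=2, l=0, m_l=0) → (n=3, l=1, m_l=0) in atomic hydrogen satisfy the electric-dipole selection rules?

Δl = 1 − 0 = +1; the E1 rule Δl = ±1 is ✓.
m_l: 0 → 0 (Δm_l = +0). |Δm_l| ≤ 1 ✓.
All E1 selection rules are satisfied.

allowed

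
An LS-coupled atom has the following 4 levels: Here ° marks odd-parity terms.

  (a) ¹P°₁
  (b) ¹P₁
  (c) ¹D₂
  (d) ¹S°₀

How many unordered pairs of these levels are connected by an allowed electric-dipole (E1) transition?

(a)–(b): allowed.
(a)–(c): allowed.
(a)–(d): forbidden (parity).
(b)–(c): forbidden (parity).
(b)–(d): allowed.
(c)–(d): forbidden (ΔL, ΔJ).
Allowed pairs: 3 of 6.

3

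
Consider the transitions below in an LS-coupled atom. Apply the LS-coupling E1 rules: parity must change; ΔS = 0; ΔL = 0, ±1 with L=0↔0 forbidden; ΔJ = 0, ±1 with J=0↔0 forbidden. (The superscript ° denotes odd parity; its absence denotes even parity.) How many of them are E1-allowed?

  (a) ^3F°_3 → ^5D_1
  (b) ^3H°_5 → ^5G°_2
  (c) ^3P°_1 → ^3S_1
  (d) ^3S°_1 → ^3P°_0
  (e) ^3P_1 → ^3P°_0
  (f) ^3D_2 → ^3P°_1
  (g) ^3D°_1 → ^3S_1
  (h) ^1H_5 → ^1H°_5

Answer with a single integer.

4

(a) forbidden (ΔS, ΔJ fail)
(b) forbidden (parity, ΔS, ΔJ fail)
(c) allowed
(d) forbidden (parity fails)
(e) allowed
(f) allowed
(g) forbidden (ΔL fails)
(h) allowed
Total allowed: 4 of 8.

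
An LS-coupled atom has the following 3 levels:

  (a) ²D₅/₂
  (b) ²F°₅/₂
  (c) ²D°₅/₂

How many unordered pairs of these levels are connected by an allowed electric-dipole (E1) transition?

2

(a)–(b): allowed.
(a)–(c): allowed.
(b)–(c): forbidden (parity).
Allowed pairs: 2 of 3.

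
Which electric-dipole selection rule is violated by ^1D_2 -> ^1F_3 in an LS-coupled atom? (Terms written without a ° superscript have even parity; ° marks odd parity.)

Parity must change: even → even — fails.
ΔS = 0: S: 0 → 0 — passes.
ΔL = 0, ±1 (not L=0↔0): L: 2 → 3, ΔL = +1 — passes.
ΔJ = 0, ±1 (not J=0↔0): J: 2 → 3, ΔJ = +1 — passes.

parity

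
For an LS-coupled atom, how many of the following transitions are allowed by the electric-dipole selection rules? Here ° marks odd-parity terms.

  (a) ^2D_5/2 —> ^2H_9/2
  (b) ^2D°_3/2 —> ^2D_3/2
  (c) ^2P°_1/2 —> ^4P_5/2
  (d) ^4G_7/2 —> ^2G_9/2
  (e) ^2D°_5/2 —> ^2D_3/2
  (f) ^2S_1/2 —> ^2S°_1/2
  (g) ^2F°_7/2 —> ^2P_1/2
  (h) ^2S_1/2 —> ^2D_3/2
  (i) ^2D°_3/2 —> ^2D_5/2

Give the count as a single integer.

(a) forbidden (parity, ΔL, ΔJ fail)
(b) allowed
(c) forbidden (ΔS, ΔJ fail)
(d) forbidden (parity, ΔS fail)
(e) allowed
(f) forbidden (ΔL fails)
(g) forbidden (ΔL, ΔJ fail)
(h) forbidden (parity, ΔL fail)
(i) allowed
Total allowed: 3 of 9.

3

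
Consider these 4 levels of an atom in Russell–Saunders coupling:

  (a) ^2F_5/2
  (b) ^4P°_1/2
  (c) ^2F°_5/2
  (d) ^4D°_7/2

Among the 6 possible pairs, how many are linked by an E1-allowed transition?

1

(a)–(b): forbidden (ΔS, ΔL, ΔJ).
(a)–(c): allowed.
(a)–(d): forbidden (ΔS).
(b)–(c): forbidden (parity, ΔS, ΔL, ΔJ).
(b)–(d): forbidden (parity, ΔJ).
(c)–(d): forbidden (parity, ΔS).
Allowed pairs: 1 of 6.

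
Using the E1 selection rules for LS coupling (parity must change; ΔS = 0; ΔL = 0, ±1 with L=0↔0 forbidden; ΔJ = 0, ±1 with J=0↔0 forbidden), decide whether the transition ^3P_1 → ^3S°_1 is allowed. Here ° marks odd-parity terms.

Reading off the term symbols: S 1→1, L 1→0, J 1→1, parity even→odd.
Parity must change: even → odd — passes.
ΔS = 0: S: 1 → 1 — passes.
ΔL = 0, ±1 (not L=0↔0): L: 1 → 0, ΔL = -1 — passes.
ΔJ = 0, ±1 (not J=0↔0): J: 1 → 1, ΔJ = +0 — passes.
All four E1 rules are satisfied.

allowed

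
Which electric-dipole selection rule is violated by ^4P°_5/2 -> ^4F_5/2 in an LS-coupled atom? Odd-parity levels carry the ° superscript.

the ΔL = 0, ±1 rule

Parity must change: odd → even — ✓.
ΔS = 0: S: 3/2 → 3/2 — ✓.
ΔL = 0, ±1 (not L=0↔0): L: 1 → 3, ΔL = +2 — ✗.
ΔJ = 0, ±1 (not J=0↔0): J: 5/2 → 5/2, ΔJ = +0 — ✓.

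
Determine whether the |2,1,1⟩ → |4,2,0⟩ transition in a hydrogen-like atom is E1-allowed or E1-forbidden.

l: 1 → 2 (Δl = +1). Δl = ±1 satisfied.
m_l: 1 → 0 (Δm_l = -1). |Δm_l| ≤ 1 satisfied.
All E1 selection rules are satisfied.

allowed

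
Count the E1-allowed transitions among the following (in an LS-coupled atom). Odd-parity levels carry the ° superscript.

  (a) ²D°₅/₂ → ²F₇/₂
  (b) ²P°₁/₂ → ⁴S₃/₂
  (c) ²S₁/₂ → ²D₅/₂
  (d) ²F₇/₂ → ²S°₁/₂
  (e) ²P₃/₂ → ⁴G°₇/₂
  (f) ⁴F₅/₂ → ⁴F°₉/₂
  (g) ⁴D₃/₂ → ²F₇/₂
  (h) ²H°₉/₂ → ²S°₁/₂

(a) allowed
(b) forbidden (ΔS fails)
(c) forbidden (parity, ΔL, ΔJ fail)
(d) forbidden (ΔL, ΔJ fail)
(e) forbidden (ΔS, ΔL, ΔJ fail)
(f) forbidden (ΔJ fails)
(g) forbidden (parity, ΔS, ΔJ fail)
(h) forbidden (parity, ΔL, ΔJ fail)
Total allowed: 1 of 8.

1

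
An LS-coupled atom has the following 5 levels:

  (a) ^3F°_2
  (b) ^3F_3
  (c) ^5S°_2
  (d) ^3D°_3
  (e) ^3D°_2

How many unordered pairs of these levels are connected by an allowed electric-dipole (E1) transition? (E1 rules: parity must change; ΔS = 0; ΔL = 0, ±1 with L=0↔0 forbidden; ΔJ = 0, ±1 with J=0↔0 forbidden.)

(a)–(b): allowed.
(a)–(c): forbidden (parity, ΔS, ΔL).
(a)–(d): forbidden (parity).
(a)–(e): forbidden (parity).
(b)–(c): forbidden (ΔS, ΔL).
(b)–(d): allowed.
(b)–(e): allowed.
(c)–(d): forbidden (parity, ΔS, ΔL).
(c)–(e): forbidden (parity, ΔS, ΔL).
(d)–(e): forbidden (parity).
Allowed pairs: 3 of 10.

3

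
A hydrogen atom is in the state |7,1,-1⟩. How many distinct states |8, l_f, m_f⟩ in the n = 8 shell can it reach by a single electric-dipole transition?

E1 requires Δl = ±1, so l_f ∈ {0, 2}; with 0 ≤ l_f ≤ n_f−1 = 7, the allowed l_f values are {0, 2}.
For l_f = 0: m_f ∈ {m_i−1, m_i, m_i+1} ∩ [−0, 0] = {0} → 1 state.
For l_f = 2: m_f ∈ {m_i−1, m_i, m_i+1} ∩ [−2, 2] = {-2, -1, 0} → 3 states.
Total: 4.

4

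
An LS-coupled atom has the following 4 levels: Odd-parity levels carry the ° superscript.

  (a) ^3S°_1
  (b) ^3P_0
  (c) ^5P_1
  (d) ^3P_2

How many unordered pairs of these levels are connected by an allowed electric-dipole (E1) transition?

(a)–(b): allowed.
(a)–(c): forbidden (ΔS).
(a)–(d): allowed.
(b)–(c): forbidden (parity, ΔS).
(b)–(d): forbidden (parity, ΔJ).
(c)–(d): forbidden (parity, ΔS).
Allowed pairs: 2 of 6.

2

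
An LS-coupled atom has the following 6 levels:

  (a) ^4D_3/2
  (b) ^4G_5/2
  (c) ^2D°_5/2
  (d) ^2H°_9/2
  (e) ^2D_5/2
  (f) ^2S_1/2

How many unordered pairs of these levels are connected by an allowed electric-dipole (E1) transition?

(a)–(b): forbidden (parity, ΔL).
(a)–(c): forbidden (ΔS).
(a)–(d): forbidden (ΔS, ΔL, ΔJ).
(a)–(e): forbidden (parity, ΔS).
(a)–(f): forbidden (parity, ΔS, ΔL).
(b)–(c): forbidden (ΔS, ΔL).
(b)–(d): forbidden (ΔS, ΔJ).
(b)–(e): forbidden (parity, ΔS, ΔL).
(b)–(f): forbidden (parity, ΔS, ΔL, ΔJ).
(c)–(d): forbidden (parity, ΔL, ΔJ).
(c)–(e): allowed.
(c)–(f): forbidden (ΔL, ΔJ).
(d)–(e): forbidden (ΔL, ΔJ).
(d)–(f): forbidden (ΔL, ΔJ).
(e)–(f): forbidden (parity, ΔL, ΔJ).
Allowed pairs: 1 of 15.

1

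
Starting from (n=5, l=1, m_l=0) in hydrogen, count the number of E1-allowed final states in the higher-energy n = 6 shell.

E1 requires Δl = ±1, so l_f ∈ {0, 2}; with 0 ≤ l_f ≤ n_f−1 = 5, the allowed l_f values are {0, 2}.
For l_f = 0: m_f ∈ {m_i−1, m_i, m_i+1} ∩ [−0, 0] = {0} → 1 state.
For l_f = 2: m_f ∈ {m_i−1, m_i, m_i+1} ∩ [−2, 2] = {-1, 0, 1} → 3 states.
Total: 4.

4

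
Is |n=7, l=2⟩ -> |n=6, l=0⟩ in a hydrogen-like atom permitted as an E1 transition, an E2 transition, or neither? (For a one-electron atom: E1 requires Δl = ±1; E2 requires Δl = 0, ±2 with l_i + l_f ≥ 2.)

Δl = 0 − 2 = -2; l_i + l_f = 2.
E1 (Δl = ±1): not satisfied.
E2 (Δl = 0,±2, l_i+l_f ≥ 2): satisfied.

E2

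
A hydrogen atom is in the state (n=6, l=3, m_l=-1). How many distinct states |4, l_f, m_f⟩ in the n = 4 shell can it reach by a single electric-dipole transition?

E1 requires Δl = ±1, so l_f ∈ {2, 4}; with 0 ≤ l_f ≤ n_f−1 = 3, the allowed l_f values are {2}.
For l_f = 2: m_f ∈ {m_i−1, m_i, m_i+1} ∩ [−2, 2] = {-2, -1, 0} → 3 states.
Total: 3.

3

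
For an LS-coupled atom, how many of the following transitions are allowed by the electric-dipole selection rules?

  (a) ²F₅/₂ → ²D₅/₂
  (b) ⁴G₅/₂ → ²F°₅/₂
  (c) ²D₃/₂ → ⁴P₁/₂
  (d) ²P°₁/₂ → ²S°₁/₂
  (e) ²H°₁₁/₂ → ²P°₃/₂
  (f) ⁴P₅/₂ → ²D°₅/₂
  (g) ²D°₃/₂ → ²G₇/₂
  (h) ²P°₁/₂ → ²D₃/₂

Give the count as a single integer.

1

(a) forbidden (parity fails)
(b) forbidden (ΔS fails)
(c) forbidden (parity, ΔS fail)
(d) forbidden (parity fails)
(e) forbidden (parity, ΔL, ΔJ fail)
(f) forbidden (ΔS fails)
(g) forbidden (ΔL, ΔJ fail)
(h) allowed
Total allowed: 1 of 8.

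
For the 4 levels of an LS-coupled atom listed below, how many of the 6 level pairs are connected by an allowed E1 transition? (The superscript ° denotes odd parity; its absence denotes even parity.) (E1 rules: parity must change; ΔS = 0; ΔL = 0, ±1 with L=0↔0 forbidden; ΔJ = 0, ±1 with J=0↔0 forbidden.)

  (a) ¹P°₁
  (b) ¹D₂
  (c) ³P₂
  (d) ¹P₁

(a)–(b): allowed.
(a)–(c): forbidden (ΔS).
(a)–(d): allowed.
(b)–(c): forbidden (parity, ΔS).
(b)–(d): forbidden (parity).
(c)–(d): forbidden (parity, ΔS).
Allowed pairs: 2 of 6.

2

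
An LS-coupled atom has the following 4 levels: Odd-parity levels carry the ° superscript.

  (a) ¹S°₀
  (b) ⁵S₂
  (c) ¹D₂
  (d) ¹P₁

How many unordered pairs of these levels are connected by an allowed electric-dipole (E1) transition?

(a)–(b): forbidden (ΔS, ΔL, ΔJ).
(a)–(c): forbidden (ΔL, ΔJ).
(a)–(d): allowed.
(b)–(c): forbidden (parity, ΔS, ΔL).
(b)–(d): forbidden (parity, ΔS).
(c)–(d): forbidden (parity).
Allowed pairs: 1 of 6.

1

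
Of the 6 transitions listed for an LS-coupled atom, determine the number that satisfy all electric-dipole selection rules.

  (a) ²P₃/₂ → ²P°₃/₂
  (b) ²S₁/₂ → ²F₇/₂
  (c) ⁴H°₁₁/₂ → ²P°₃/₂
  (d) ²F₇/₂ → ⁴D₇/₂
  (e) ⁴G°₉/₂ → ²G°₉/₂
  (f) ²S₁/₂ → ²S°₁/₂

1

(a) allowed
(b) forbidden (parity, ΔL, ΔJ fail)
(c) forbidden (parity, ΔS, ΔL, ΔJ fail)
(d) forbidden (parity, ΔS fail)
(e) forbidden (parity, ΔS fail)
(f) forbidden (ΔL fails)
Total allowed: 1 of 6.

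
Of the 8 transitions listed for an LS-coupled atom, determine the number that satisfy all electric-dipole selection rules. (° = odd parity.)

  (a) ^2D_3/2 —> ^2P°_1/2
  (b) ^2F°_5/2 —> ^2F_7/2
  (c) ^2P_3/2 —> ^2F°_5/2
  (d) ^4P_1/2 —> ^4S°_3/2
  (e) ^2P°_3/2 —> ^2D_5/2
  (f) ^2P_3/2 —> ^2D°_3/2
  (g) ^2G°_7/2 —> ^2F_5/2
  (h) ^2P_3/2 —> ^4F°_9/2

(a) allowed
(b) allowed
(c) forbidden (ΔL fails)
(d) allowed
(e) allowed
(f) allowed
(g) allowed
(h) forbidden (ΔS, ΔL, ΔJ fail)
Total allowed: 6 of 8.

6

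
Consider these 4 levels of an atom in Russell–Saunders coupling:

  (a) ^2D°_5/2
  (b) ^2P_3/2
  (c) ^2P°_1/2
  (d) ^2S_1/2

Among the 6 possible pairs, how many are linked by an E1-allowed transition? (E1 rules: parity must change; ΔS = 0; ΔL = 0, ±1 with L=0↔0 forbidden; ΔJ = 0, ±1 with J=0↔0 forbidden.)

3

(a)–(b): allowed.
(a)–(c): forbidden (parity, ΔJ).
(a)–(d): forbidden (ΔL, ΔJ).
(b)–(c): allowed.
(b)–(d): forbidden (parity).
(c)–(d): allowed.
Allowed pairs: 3 of 6.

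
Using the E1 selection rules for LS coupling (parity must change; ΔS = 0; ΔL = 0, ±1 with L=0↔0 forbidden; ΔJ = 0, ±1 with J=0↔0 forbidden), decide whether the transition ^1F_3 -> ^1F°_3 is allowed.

Parity must change: even → odd — ok.
ΔS = 0: S: 0 → 0 — ok.
ΔL = 0, ±1 (not L=0↔0): L: 3 → 3, ΔL = +0 — ok.
ΔJ = 0, ±1 (not J=0↔0): J: 3 → 3, ΔJ = +0 — ok.
All four E1 rules are satisfied.

allowed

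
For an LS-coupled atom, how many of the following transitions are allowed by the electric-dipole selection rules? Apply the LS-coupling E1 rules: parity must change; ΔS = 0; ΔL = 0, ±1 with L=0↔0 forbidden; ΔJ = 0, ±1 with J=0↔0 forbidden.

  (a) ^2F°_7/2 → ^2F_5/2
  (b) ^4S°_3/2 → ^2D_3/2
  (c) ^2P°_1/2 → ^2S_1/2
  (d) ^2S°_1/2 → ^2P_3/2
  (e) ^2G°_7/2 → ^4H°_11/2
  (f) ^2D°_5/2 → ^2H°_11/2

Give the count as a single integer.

3

(a) allowed
(b) forbidden (ΔS, ΔL fail)
(c) allowed
(d) allowed
(e) forbidden (parity, ΔS, ΔJ fail)
(f) forbidden (parity, ΔL, ΔJ fail)
Total allowed: 3 of 6.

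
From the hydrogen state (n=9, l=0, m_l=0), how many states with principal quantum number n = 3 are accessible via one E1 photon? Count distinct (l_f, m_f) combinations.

E1 requires Δl = ±1, so l_f ∈ {-1, 1}; with 0 ≤ l_f ≤ n_f−1 = 2, the allowed l_f values are {1}.
For l_f = 1: m_f ∈ {m_i−1, m_i, m_i+1} ∩ [−1, 1] = {-1, 0, 1} → 3 states.
Total: 3.

3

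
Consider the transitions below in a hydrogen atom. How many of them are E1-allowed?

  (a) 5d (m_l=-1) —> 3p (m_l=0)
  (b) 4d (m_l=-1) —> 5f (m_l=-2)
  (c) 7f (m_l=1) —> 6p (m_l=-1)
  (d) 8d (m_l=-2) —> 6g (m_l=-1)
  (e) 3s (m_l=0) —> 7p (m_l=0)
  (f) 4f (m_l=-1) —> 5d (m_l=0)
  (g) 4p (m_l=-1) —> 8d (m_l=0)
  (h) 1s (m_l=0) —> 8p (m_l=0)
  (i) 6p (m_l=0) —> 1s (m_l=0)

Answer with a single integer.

7

(a) allowed
(b) allowed
(c) forbidden — Δl = -2 (E1 requires Δl = ±1); Δm_l = -2 (E1 requires Δm_l = 0, ±1)
(d) forbidden — Δl = +2 (E1 requires Δl = ±1)
(e) allowed
(f) allowed
(g) allowed
(h) allowed
(i) allowed
Total allowed: 7 of 9.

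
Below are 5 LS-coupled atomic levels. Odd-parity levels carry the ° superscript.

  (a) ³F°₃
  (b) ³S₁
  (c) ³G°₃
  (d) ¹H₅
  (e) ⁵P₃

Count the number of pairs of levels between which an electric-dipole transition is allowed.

(a)–(b): forbidden (ΔL, ΔJ).
(a)–(c): forbidden (parity).
(a)–(d): forbidden (ΔS, ΔL, ΔJ).
(a)–(e): forbidden (ΔS, ΔL).
(b)–(c): forbidden (ΔL, ΔJ).
(b)–(d): forbidden (parity, ΔS, ΔL, ΔJ).
(b)–(e): forbidden (parity, ΔS, ΔJ).
(c)–(d): forbidden (ΔS, ΔJ).
(c)–(e): forbidden (ΔS, ΔL).
(d)–(e): forbidden (parity, ΔS, ΔL, ΔJ).
Allowed pairs: 0 of 10.

0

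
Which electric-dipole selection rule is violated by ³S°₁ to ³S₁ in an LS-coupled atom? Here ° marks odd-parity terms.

the L=0 ↔ L=0 exclusion

Reading off the term symbols: S 1→1, L 0→0, J 1→1, parity odd→even.
Parity must change: odd → even — ok.
ΔS = 0: S: 1 → 1 — ok.
ΔL = 0, ±1 (not L=0↔0): L: 0 → 0, ΔL = +0 — fails.
ΔJ = 0, ±1 (not J=0↔0): J: 1 → 1, ΔJ = +0 — ok.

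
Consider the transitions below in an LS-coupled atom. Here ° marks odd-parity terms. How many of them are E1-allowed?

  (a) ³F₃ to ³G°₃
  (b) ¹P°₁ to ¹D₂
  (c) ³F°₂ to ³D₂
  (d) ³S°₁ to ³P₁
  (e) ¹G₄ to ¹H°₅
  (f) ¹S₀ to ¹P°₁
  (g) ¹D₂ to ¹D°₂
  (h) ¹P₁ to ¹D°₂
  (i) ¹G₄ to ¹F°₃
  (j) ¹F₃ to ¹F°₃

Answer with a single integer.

(a) allowed
(b) allowed
(c) allowed
(d) allowed
(e) allowed
(f) allowed
(g) allowed
(h) allowed
(i) allowed
(j) allowed
Total allowed: 10 of 10.

10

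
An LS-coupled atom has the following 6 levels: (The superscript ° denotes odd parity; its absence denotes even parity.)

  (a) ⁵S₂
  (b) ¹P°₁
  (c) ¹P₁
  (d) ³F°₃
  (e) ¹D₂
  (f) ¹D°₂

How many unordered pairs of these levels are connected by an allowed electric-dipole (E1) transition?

(a)–(b): forbidden (ΔS).
(a)–(c): forbidden (parity, ΔS).
(a)–(d): forbidden (ΔS, ΔL).
(a)–(e): forbidden (parity, ΔS, ΔL).
(a)–(f): forbidden (ΔS, ΔL).
(b)–(c): allowed.
(b)–(d): forbidden (parity, ΔS, ΔL, ΔJ).
(b)–(e): allowed.
(b)–(f): forbidden (parity).
(c)–(d): forbidden (ΔS, ΔL, ΔJ).
(c)–(e): forbidden (parity).
(c)–(f): allowed.
(d)–(e): forbidden (ΔS).
(d)–(f): forbidden (parity, ΔS).
(e)–(f): allowed.
Allowed pairs: 4 of 15.

4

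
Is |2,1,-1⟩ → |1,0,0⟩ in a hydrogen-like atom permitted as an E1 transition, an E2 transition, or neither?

E1

Δl = 0 − 1 = -1; l_i + l_f = 1.
Δm_l = +1.
E1 (Δl = ±1, |Δm_l| ≤ 1): satisfied.
E2 (Δl = 0,±2, l_i+l_f ≥ 2, |Δm_l| ≤ 2): not satisfied.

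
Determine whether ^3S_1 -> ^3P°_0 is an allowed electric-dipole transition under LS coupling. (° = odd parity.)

allowed

Initial level: S=1, L=0, J=1, parity even. Final level: S=1, L=1, J=0, parity odd.
ΔS = 0: S: 1 → 1 — satisfied.
ΔL = 0, ±1 (not L=0↔0): L: 0 → 1, ΔL = +1 — satisfied.
Parity must change: even → odd — satisfied.
ΔJ = 0, ±1 (not J=0↔0): J: 1 → 0, ΔJ = -1 — satisfied.
All four E1 rules are satisfied.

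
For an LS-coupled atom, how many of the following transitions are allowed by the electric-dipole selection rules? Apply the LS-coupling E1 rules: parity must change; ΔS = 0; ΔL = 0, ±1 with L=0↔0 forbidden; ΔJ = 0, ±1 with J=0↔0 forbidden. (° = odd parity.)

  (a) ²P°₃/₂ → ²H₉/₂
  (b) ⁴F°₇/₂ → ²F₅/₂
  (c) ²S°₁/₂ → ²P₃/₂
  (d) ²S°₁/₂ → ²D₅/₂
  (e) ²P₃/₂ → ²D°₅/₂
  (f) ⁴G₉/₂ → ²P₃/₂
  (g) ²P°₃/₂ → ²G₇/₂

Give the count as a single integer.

2

(a) forbidden (ΔL, ΔJ fail)
(b) forbidden (ΔS fails)
(c) allowed
(d) forbidden (ΔL, ΔJ fail)
(e) allowed
(f) forbidden (parity, ΔS, ΔL, ΔJ fail)
(g) forbidden (ΔL, ΔJ fail)
Total allowed: 2 of 7.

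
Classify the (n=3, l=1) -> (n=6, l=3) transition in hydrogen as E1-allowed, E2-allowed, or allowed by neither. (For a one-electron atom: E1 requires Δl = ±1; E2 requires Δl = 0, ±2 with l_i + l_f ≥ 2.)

E2

Δl = 3 − 1 = +2; l_i + l_f = 4.
E1 (Δl = ±1): not satisfied.
E2 (Δl = 0,±2, l_i+l_f ≥ 2): satisfied.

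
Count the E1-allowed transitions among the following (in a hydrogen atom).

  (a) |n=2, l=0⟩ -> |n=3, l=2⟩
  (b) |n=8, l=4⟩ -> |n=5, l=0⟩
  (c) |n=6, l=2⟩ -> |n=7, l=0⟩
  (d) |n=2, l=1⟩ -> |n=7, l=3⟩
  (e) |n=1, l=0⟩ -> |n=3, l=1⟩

1

(a) forbidden — Δl = +2 (E1 requires Δl = ±1)
(b) forbidden — Δl = -4 (E1 requires Δl = ±1)
(c) forbidden — Δl = -2 (E1 requires Δl = ±1)
(d) forbidden — Δl = +2 (E1 requires Δl = ±1)
(e) allowed
Total allowed: 1 of 5.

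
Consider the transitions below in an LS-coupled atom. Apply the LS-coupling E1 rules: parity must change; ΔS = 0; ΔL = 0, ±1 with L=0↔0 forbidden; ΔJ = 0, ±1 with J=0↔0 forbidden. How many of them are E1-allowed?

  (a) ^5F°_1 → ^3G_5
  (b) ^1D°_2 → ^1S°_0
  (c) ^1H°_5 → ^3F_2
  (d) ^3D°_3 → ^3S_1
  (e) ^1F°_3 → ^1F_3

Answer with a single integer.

1

(a) forbidden (ΔS, ΔJ fail)
(b) forbidden (parity, ΔL, ΔJ fail)
(c) forbidden (ΔS, ΔL, ΔJ fail)
(d) forbidden (ΔL, ΔJ fail)
(e) allowed
Total allowed: 1 of 5.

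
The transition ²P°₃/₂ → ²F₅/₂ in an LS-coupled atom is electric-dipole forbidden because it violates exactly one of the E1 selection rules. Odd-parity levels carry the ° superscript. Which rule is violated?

ΔL = 0, ±1 (not L=0↔0): L: 1 → 3, ΔL = +2 — fails.
ΔJ = 0, ±1 (not J=0↔0): J: 3/2 → 5/2, ΔJ = +1 — passes.
ΔS = 0: S: 1/2 → 1/2 — passes.
Parity must change: odd → even — passes.

the ΔL = 0, ±1 rule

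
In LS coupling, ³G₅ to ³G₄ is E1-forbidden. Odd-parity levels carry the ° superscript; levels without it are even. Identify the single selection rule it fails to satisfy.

parity

Reading off the term symbols: S 1→1, L 4→4, J 5→4, parity even→even.
Parity must change: even → even — ✗.
ΔS = 0: S: 1 → 1 — ✓.
ΔL = 0, ±1 (not L=0↔0): L: 4 → 4, ΔL = +0 — ✓.
ΔJ = 0, ±1 (not J=0↔0): J: 5 → 4, ΔJ = -1 — ✓.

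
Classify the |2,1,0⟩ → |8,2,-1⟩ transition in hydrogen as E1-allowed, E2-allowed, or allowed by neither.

E1

Δl = 2 − 1 = +1; l_i + l_f = 3.
Δm_l = -1.
E1 (Δl = ±1, |Δm_l| ≤ 1): satisfied.
E2 (Δl = 0,±2, l_i+l_f ≥ 2, |Δm_l| ≤ 2): not satisfied.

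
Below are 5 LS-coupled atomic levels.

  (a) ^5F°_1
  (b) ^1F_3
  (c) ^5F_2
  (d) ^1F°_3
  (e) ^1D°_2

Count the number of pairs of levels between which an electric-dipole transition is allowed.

3

(a)–(b): forbidden (ΔS, ΔJ).
(a)–(c): allowed.
(a)–(d): forbidden (parity, ΔS, ΔJ).
(a)–(e): forbidden (parity, ΔS).
(b)–(c): forbidden (parity, ΔS).
(b)–(d): allowed.
(b)–(e): allowed.
(c)–(d): forbidden (ΔS).
(c)–(e): forbidden (ΔS).
(d)–(e): forbidden (parity).
Allowed pairs: 3 of 10.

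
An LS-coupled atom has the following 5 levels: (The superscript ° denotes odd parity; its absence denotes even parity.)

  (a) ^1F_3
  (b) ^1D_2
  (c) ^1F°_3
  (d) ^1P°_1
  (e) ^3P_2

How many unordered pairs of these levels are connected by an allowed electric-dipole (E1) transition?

3

(a)–(b): forbidden (parity).
(a)–(c): allowed.
(a)–(d): forbidden (ΔL, ΔJ).
(a)–(e): forbidden (parity, ΔS, ΔL).
(b)–(c): allowed.
(b)–(d): allowed.
(b)–(e): forbidden (parity, ΔS).
(c)–(d): forbidden (parity, ΔL, ΔJ).
(c)–(e): forbidden (ΔS, ΔL).
(d)–(e): forbidden (ΔS).
Allowed pairs: 3 of 10.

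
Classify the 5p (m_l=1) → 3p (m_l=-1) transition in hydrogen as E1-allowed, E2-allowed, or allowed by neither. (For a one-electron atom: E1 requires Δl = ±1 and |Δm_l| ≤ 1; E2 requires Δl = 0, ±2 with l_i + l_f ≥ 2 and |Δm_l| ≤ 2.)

Δl = 1 − 1 = +0; l_i + l_f = 2.
Δm_l = -2.
E1 (Δl = ±1, |Δm_l| ≤ 1): not satisfied.
E2 (Δl = 0,±2, l_i+l_f ≥ 2, |Δm_l| ≤ 2): satisfied.

E2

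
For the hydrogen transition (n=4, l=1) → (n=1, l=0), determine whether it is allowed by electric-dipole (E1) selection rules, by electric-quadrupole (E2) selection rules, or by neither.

Δl = 0 − 1 = -1; l_i + l_f = 1.
E1 (Δl = ±1): satisfied.
E2 (Δl = 0,±2, l_i+l_f ≥ 2): not satisfied.

E1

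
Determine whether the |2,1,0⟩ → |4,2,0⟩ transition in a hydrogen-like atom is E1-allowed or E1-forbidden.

l: 1 → 2 (Δl = +1). Δl = ±1 ok.
Δm_l = 0 − (0) = +0. E1 requires Δm_l = 0, ±1: ok.
All E1 selection rules are satisfied.

allowed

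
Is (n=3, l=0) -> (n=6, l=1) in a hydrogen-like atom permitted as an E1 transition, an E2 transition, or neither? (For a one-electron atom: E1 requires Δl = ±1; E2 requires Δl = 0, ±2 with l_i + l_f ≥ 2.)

E1

Δl = 1 − 0 = +1; l_i + l_f = 1.
E1 (Δl = ±1): satisfied.
E2 (Δl = 0,±2, l_i+l_f ≥ 2): not satisfied.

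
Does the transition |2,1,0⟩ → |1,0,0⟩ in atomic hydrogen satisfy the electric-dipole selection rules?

Initial l = 1, final l = 0, so Δl = -1. E1 requires Δl = ±1: passes.
Δm_l = 0 − (0) = +0. E1 requires Δm_l = 0, ±1: passes.
All E1 selection rules are satisfied.

allowed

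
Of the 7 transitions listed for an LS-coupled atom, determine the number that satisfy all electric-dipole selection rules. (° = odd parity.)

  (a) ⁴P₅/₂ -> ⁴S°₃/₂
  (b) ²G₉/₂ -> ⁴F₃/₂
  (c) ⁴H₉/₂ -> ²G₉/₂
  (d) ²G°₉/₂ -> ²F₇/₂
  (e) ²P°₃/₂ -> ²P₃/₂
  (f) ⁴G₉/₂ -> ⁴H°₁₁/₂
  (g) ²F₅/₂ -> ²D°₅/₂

5

(a) allowed
(b) forbidden (parity, ΔS, ΔJ fail)
(c) forbidden (parity, ΔS fail)
(d) allowed
(e) allowed
(f) allowed
(g) allowed
Total allowed: 5 of 7.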